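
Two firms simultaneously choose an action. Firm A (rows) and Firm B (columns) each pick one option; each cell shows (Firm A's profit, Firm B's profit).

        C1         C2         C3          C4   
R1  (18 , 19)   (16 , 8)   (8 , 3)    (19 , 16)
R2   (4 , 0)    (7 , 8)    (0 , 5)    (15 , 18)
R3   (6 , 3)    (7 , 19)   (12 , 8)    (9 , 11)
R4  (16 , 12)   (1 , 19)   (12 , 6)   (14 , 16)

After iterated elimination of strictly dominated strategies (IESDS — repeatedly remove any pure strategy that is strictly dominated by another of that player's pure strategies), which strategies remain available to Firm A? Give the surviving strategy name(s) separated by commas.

R1

For Firm A, R1 strictly dominates R2 on the remaining columns (C1: 18>4, C2: 16>7, C3: 8>0, C4: 19>15); eliminate R2.
For Firm B, C2 strictly dominates C3 on the remaining rows (R1: 8>3, R3: 19>8, R4: 19>6); eliminate C3.
For Firm A, R1 strictly dominates R3 on the remaining columns (C1: 18>6, C2: 16>7, C4: 19>9); eliminate R3.
Firm A's strategy R4 is strictly dominated by R1 (C1: 18>16, C2: 16>1, C4: 19>14) and is removed.
Firm B's strategy C2 is strictly dominated by C1 (R1: 19>8) and is removed.
Firm B's strategy C4 is strictly dominated by C1 (R1: 19>16) and is removed.
Among the remaining strategies, none is strictly dominated by another pure strategy of the same player, so the elimination stops.
Surviving strategies — Firm A: {R1}; Firm B: {C1}.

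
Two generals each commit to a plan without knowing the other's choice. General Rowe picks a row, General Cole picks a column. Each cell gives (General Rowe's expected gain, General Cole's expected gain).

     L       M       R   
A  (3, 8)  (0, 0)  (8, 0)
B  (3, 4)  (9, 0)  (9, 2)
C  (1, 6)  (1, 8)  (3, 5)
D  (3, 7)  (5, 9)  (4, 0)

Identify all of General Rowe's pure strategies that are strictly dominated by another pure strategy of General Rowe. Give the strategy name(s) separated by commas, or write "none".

C

Nothing dominates A: B at L (3=3); C at L (3>1); D at L (3=3).
Nothing dominates B: A at L (3=3); C at L (3>1); D at L (3=3).
B strictly dominates C — L: 3>1, M: 9>1, R: 9>3.
D: no other strategy beats it everywhere (A at L (3=3); B at L (3=3); C at L (3>1)).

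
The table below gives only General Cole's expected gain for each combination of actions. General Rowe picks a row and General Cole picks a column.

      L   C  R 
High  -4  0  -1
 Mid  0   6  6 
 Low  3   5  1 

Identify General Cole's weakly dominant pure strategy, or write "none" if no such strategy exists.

C

C vs L: High: 0>-4, Mid: 6>0, Low: 5>3.
C vs R: High: 0>-1, Mid: 6=6, Low: 5>1.
C is at least as good as every other strategy against every opponent action, so it is weakly dominant.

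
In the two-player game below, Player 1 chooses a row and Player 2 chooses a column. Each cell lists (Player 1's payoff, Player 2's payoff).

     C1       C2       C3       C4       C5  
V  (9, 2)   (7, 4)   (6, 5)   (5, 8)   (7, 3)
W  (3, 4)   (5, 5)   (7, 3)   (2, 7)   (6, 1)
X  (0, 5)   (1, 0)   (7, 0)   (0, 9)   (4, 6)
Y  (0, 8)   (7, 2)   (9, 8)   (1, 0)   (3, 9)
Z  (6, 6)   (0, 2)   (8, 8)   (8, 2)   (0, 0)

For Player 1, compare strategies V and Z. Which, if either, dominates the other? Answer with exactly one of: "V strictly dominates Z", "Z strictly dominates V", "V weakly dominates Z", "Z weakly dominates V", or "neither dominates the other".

V's payoffs vs Z's, by Player 2's action — C1: 9>6, C2: 7>0, C3: 6<8, C4: 5<8, C5: 7>0.
V does better at C1, C2, C5 but worse at C3, C4; neither strategy dominates the other.

neither dominates the other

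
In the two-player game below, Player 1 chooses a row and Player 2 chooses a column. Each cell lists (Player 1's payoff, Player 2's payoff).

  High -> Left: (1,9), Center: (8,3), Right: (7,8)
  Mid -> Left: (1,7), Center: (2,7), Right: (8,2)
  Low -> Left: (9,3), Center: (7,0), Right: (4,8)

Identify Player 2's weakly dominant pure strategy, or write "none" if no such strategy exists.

none

Left fails to dominate Right at Low (3<8).
Center fails to dominate Left at High (3<9).
Right fails to dominate Left at High (8<9).
No single strategy dominates all the others.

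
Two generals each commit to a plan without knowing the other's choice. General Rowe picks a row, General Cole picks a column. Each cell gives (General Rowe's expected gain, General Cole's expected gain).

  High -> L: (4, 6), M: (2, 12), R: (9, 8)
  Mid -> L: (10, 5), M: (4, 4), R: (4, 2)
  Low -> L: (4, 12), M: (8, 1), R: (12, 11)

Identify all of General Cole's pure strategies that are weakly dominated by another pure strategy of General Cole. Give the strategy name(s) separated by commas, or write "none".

none

L: no other strategy beats it everywhere (M at Mid (5>4); R at Mid (5>2)).
M: no other strategy beats it everywhere (L at High (12>6); R at High (12>8)).
R: no other strategy beats it everywhere (L at High (8>6); M at Low (11>1)).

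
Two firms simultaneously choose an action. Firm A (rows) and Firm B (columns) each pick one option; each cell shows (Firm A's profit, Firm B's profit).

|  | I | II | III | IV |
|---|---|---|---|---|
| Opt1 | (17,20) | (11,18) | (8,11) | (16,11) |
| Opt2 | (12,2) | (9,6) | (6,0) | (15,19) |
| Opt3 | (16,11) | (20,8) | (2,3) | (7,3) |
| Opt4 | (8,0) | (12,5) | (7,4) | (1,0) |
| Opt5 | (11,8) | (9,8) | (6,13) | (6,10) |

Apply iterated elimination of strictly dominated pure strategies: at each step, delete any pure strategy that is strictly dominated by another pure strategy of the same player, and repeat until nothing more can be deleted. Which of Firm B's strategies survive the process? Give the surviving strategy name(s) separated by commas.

I

Firm A's strategy Opt2 is strictly dominated by Opt1 (I: 17>12, II: 11>9, III: 8>6, IV: 16>15) and is removed.
Firm A's strategy Opt5 is strictly dominated by Opt1 (I: 17>11, II: 11>9, III: 8>6, IV: 16>6) and is removed.
For Firm B, II strictly dominates III on the remaining rows (Opt1: 18>11, Opt3: 8>3, Opt4: 5>4); eliminate III.
Row Opt4 is eliminated: Opt3 beats it against every remaining column (I: 16>8, II: 20>12, IV: 7>1).
For Firm B, I strictly dominates II on the remaining rows (Opt1: 20>18, Opt3: 11>8); eliminate II.
For Firm A, Opt1 strictly dominates Opt3 on the remaining columns (I: 17>16, IV: 16>7); eliminate Opt3.
Firm B's strategy IV is strictly dominated by I (Opt1: 20>11) and is removed.
Among the remaining strategies, none is strictly dominated by another pure strategy of the same player, so the elimination stops.
Surviving strategies — Firm A: {Opt1}; Firm B: {I}.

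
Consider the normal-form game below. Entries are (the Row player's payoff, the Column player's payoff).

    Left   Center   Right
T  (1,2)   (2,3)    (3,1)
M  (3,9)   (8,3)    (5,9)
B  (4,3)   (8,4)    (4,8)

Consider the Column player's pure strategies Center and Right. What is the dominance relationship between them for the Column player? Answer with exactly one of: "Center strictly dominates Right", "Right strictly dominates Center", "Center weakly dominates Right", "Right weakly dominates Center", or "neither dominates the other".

neither dominates the other

Compare Center to Right across each opponent action: T: 3>1, M: 3<9, B: 4<8.
Center does better at T but worse at M, B; neither strategy dominates the other.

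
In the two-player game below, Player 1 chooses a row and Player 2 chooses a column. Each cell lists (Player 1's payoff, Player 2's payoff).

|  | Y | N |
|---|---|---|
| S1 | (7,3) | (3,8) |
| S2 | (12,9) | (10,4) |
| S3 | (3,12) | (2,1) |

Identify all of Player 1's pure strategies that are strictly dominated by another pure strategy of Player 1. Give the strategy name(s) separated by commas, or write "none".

S1, S3

S1: dominated, since S2 does at least as well everywhere (Y: 12>7, N: 10>3).
S2: no other strategy beats it everywhere (S1 at Y (12>7); S3 at Y (12>3)).
S1 strictly dominates S3 — Y: 7>3, N: 3>2.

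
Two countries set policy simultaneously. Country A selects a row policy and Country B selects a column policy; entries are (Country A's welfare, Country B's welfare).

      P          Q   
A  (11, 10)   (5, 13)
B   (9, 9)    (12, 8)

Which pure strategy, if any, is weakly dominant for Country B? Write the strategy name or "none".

none

P fails to dominate Q at A (10<13).
Q fails to dominate P at B (8<9).
No single strategy dominates all the others.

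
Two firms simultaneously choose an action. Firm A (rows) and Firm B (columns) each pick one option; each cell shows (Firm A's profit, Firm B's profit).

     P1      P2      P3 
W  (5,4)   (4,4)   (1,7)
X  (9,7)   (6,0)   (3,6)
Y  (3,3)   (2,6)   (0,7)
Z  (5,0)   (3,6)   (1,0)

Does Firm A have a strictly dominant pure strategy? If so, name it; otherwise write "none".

X

X vs W: P1: 9>5, P2: 6>4, P3: 3>1.
X vs Y: P1: 9>3, P2: 6>2, P3: 3>0.
X vs Z: P1: 9>5, P2: 6>3, P3: 3>1.
X strictly beats every other strategy against every opponent action, so it is strictly dominant.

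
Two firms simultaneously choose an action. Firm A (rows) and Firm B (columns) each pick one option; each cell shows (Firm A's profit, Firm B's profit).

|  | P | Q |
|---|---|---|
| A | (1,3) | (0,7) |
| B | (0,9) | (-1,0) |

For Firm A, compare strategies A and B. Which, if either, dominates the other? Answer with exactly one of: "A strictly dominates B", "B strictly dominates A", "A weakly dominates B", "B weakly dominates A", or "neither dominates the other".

A strictly dominates B

A's payoffs vs B's, by Firm B's action — P: 1>0, Q: 0>-1.
A gives a strictly higher payoff against each opponent action, so A strictly dominates B.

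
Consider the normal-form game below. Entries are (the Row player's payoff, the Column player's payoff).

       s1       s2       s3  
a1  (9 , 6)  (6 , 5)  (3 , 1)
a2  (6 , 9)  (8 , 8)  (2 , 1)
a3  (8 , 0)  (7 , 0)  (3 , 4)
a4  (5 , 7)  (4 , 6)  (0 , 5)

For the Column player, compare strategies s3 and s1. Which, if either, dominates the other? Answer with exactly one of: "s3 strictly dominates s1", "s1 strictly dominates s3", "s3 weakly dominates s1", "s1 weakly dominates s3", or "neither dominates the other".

neither dominates the other

s3's payoffs vs s1's, by the Row player's action — a1: 1<6, a2: 1<9, a3: 4>0, a4: 5<7.
s3 does better at a3 but worse at a1, a2, a4; neither strategy dominates the other.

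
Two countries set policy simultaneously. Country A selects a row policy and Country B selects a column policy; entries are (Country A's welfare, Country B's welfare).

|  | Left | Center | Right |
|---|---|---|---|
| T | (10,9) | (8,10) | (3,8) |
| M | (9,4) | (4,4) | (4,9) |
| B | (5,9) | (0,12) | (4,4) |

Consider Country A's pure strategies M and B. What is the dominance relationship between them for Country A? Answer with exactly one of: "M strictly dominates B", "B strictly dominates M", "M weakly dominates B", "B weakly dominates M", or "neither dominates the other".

M's payoffs vs B's, by Country B's action — Left: 9>5, Center: 4>0, Right: 4=4.
M is at least as good everywhere and strictly better somewhere (tied only at Right), so M weakly but not strictly dominates B.

M weakly dominates B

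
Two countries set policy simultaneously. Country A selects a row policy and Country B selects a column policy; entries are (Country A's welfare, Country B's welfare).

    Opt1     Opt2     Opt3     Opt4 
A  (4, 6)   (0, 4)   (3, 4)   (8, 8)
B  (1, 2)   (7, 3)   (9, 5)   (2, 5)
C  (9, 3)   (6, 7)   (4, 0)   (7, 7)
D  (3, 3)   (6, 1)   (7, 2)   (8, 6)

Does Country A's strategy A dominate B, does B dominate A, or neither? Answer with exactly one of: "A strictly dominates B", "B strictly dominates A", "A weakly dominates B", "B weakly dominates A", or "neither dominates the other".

neither dominates the other

A's payoffs vs B's, by Country B's action — Opt1: 4>1, Opt2: 0<7, Opt3: 3<9, Opt4: 8>2.
A does better at Opt1, Opt4 but worse at Opt2, Opt3; neither strategy dominates the other.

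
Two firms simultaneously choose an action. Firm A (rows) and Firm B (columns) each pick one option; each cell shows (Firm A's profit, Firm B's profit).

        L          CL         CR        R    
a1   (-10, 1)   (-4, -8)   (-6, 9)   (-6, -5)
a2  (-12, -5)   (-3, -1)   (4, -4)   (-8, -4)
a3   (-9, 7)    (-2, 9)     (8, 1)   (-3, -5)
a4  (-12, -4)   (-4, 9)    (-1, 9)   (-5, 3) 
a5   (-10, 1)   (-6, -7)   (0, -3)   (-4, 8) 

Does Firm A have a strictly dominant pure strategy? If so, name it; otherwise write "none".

a3

a3 vs a1: L: -9>-10, CL: -2>-4, CR: 8>-6, R: -3>-6.
a3 vs a2: L: -9>-12, CL: -2>-3, CR: 8>4, R: -3>-8.
a3 vs a4: L: -9>-12, CL: -2>-4, CR: 8>-1, R: -3>-5.
a3 vs a5: L: -9>-10, CL: -2>-6, CR: 8>0, R: -3>-4.
a3 strictly beats every other strategy against every opponent action, so it is strictly dominant.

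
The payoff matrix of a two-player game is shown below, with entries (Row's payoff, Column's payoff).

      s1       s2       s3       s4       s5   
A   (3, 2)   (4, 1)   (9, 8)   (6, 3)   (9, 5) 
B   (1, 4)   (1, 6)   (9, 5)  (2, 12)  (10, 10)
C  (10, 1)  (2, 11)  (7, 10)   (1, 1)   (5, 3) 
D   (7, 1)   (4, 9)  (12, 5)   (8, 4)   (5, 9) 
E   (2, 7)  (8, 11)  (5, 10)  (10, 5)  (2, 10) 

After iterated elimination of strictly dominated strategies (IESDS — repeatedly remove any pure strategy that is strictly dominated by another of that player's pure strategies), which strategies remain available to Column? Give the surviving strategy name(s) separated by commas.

s2, s3, s4, s5

Column's strategy s1 is strictly dominated by s3 (A: 8>2, B: 5>4, C: 10>1, D: 5>1, E: 10>7) and is removed.
Row's strategy C is strictly dominated by A (s2: 4>2, s3: 9>7, s4: 6>1, s5: 9>5) and is removed.
Among the remaining strategies, none is strictly dominated by another pure strategy of the same player, so the elimination stops.
Surviving strategies — Row: {A, B, D, E}; Column: {s2, s3, s4, s5}.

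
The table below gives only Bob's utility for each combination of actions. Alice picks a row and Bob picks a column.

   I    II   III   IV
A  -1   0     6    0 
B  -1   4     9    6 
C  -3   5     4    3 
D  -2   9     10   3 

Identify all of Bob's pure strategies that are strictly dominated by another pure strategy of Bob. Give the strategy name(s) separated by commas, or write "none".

I is strictly dominated by II (A: 0>-1, B: 4>-1, C: 5>-3, D: 9>-2).
II: no other strategy beats it everywhere (I at A (0>-1); III at C (5>4); IV at A (0=0)).
III: no other strategy beats it everywhere (I at A (6>-1); II at A (6>0); IV at A (6>0)).
IV is strictly dominated by III (A: 6>0, B: 9>6, C: 4>3, D: 10>3).

I, IV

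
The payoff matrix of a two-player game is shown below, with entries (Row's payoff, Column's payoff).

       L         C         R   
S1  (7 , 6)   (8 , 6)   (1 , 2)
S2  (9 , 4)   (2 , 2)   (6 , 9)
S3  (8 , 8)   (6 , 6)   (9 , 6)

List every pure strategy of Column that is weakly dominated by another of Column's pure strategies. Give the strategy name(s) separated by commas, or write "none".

Nothing dominates L: C at S2 (4>2); R at S1 (6>2).
C: dominated, since L does at least as well everywhere (S1: 6=6, S2: 4>2, S3: 8>6).
R: no other strategy beats it everywhere (L at S2 (9>4); C at S2 (9>2)).

C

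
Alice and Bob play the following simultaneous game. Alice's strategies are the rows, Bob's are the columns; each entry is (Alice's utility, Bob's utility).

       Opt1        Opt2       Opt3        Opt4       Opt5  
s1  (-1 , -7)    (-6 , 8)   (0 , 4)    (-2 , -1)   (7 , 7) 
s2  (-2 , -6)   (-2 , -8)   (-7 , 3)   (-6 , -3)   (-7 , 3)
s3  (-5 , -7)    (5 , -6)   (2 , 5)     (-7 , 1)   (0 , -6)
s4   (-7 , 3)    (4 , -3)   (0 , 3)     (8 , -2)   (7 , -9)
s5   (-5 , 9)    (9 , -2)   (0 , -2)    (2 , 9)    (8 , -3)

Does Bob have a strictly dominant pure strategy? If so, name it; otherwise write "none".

Opt1 fails to dominate Opt2 at s1 (-7<8).
Opt2 fails to dominate Opt1 at s2 (-8<-6).
Opt3 fails to dominate Opt1 at s4 (3=3).
Opt4 fails to dominate Opt1 at s4 (-2<3).
Opt5 fails to dominate Opt1 at s4 (-9<3).
No single strategy dominates all the others.

none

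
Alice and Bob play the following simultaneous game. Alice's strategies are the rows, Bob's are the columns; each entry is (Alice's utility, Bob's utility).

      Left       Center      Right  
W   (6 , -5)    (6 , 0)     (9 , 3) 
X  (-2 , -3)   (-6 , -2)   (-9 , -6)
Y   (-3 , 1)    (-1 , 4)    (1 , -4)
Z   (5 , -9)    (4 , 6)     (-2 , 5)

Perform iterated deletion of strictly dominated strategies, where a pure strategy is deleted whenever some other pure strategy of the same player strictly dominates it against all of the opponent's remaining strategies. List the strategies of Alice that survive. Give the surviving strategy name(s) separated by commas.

Row X is eliminated: W beats it against every remaining column (Left: 6>-2, Center: 6>-6, Right: 9>-9).
For Alice, W strictly dominates Y on the remaining columns (Left: 6>-3, Center: 6>-1, Right: 9>1); eliminate Y.
For Alice, W strictly dominates Z on the remaining columns (Left: 6>5, Center: 6>4, Right: 9>-2); eliminate Z.
Bob's strategy Left is strictly dominated by Center (W: 0>-5) and is removed.
Bob's strategy Center is strictly dominated by Right (W: 3>0) and is removed.
Among the remaining strategies, none is strictly dominated by another pure strategy of the same player, so the elimination stops.
Surviving strategies — Alice: {W}; Bob: {Right}.

W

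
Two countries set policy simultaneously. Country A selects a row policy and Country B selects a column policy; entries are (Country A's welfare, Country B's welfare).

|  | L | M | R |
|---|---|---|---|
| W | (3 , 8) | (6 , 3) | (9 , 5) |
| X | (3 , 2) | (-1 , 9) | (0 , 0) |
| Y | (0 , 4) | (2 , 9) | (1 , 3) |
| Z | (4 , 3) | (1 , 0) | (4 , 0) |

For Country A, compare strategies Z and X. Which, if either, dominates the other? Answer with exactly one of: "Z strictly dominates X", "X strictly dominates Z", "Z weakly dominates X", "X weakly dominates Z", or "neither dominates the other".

Compare Z to X across each choice by Country B: L: 4>3, M: 1>-1, R: 4>0.
Z gives a strictly higher payoff against each choice by Country B, so Z strictly dominates X.

Z strictly dominates X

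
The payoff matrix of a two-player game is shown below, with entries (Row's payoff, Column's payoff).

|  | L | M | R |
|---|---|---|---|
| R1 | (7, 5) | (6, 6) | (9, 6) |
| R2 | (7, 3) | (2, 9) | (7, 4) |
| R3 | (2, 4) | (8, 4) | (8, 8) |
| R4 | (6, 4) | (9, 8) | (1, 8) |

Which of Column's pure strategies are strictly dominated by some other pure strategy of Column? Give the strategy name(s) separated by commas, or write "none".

L

L: dominated, since R does at least as well everywhere (R1: 6>5, R2: 4>3, R3: 8>4, R4: 8>4).
M: no other strategy beats it everywhere (L at R1 (6>5); R at R1 (6=6)).
R: no other strategy beats it everywhere (L at R1 (6>5); M at R1 (6=6)).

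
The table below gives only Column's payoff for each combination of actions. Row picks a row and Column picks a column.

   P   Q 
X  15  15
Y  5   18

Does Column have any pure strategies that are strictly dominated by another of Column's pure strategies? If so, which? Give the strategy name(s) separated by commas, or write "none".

Nothing dominates P: Q at X (15=15).
Nothing dominates Q: P at X (15=15).

none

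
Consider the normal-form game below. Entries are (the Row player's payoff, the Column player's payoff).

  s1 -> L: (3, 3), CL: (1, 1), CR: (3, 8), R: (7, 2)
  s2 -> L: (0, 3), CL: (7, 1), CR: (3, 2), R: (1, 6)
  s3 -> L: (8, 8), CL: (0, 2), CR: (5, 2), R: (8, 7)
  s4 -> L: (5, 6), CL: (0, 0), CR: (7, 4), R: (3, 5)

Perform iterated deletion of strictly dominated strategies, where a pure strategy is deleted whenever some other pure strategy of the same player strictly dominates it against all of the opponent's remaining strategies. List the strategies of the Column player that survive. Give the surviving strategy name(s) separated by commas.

L

Column CL is eliminated: L beats it against every remaining row (s1: 3>1, s2: 3>1, s3: 8>2, s4: 6>0).
For the Row player, s3 strictly dominates s1 on the remaining columns (L: 8>3, CR: 5>3, R: 8>7); eliminate s1.
For the Row player, s3 strictly dominates s2 on the remaining columns (L: 8>0, CR: 5>3, R: 8>1); eliminate s2.
The Column player's strategy CR is strictly dominated by L (s3: 8>2, s4: 6>4) and is removed.
For the Row player, s3 strictly dominates s4 on the remaining columns (L: 8>5, R: 8>3); eliminate s4.
The Column player's strategy R is strictly dominated by L (s3: 8>7) and is removed.
Among the remaining strategies, none is strictly dominated by another pure strategy of the same player, so the elimination stops.
Surviving strategies — the Row player: {s3}; the Column player: {L}.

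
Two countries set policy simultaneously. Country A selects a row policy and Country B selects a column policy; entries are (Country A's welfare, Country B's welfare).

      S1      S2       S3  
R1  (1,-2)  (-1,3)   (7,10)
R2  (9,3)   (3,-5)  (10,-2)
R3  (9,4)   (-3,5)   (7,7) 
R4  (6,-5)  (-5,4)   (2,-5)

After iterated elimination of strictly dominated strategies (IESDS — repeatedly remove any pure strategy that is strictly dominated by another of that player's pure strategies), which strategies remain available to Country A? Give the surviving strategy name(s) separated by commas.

Country A's strategy R1 is strictly dominated by R2 (S1: 9>1, S2: 3>-1, S3: 10>7) and is removed.
For Country A, R2 strictly dominates R4 on the remaining columns (S1: 9>6, S2: 3>-5, S3: 10>2); eliminate R4.
Column S2 is eliminated: S3 beats it against every remaining row (R2: -2>-5, R3: 7>5).
Among the remaining strategies, none is strictly dominated by another pure strategy of the same player, so the elimination stops.
Surviving strategies — Country A: {R2, R3}; Country B: {S1, S3}.

R2, R3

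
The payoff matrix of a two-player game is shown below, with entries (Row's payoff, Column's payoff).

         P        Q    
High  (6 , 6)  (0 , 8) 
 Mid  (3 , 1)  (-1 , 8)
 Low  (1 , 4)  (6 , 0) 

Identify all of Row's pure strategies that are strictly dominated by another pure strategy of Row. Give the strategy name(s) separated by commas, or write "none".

Mid

Nothing dominates High: Mid at P (6>3); Low at P (6>1).
Mid is strictly dominated by High (P: 6>3, Q: 0>-1).
Nothing dominates Low: High at Q (6>0); Mid at Q (6>-1).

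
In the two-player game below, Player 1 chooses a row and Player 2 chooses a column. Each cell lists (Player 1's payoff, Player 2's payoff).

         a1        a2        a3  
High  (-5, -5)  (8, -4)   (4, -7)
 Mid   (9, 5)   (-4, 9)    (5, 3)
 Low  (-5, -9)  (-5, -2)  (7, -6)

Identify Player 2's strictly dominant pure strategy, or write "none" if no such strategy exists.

a2

a2 vs a1: High: -4>-5, Mid: 9>5, Low: -2>-9.
a2 vs a3: High: -4>-7, Mid: 9>3, Low: -2>-6.
a2 strictly beats every other strategy against every opponent action, so it is strictly dominant.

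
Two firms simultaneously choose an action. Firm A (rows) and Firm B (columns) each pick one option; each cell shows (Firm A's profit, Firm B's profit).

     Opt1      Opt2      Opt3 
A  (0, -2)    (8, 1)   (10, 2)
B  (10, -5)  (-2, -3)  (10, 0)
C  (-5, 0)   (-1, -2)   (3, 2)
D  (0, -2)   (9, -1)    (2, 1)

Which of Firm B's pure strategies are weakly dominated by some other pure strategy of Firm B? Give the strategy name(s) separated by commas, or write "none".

Opt1, Opt2

Opt3 weakly dominates Opt1 — A: 2>-2, B: 0>-5, C: 2>0, D: 1>-2.
Opt2 is weakly dominated by Opt3 (A: 2>1, B: 0>-3, C: 2>-2, D: 1>-1).
Opt3: no other strategy beats it everywhere (Opt1 at A (2>-2); Opt2 at A (2>1)).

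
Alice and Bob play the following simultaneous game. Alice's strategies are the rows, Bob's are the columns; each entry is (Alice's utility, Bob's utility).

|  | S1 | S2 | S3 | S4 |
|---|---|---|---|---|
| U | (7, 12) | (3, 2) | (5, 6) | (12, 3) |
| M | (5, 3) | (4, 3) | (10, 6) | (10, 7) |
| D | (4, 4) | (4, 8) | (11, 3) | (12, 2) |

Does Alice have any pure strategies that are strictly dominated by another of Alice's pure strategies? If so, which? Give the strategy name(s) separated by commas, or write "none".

none

Nothing dominates U: M at S1 (7>5); D at S1 (7>4).
M: no other strategy beats it everywhere (U at S2 (4>3); D at S1 (5>4)).
D is not dominated — it holds its own against U at S2 (4>3); M at S2 (4=4).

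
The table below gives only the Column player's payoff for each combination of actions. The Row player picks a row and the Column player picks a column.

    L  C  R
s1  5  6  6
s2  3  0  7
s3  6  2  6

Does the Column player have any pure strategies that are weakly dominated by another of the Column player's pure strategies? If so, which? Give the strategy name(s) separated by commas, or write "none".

L, C

L is weakly dominated by R (s1: 6>5, s2: 7>3, s3: 6=6).
C: dominated, since R does at least as well everywhere (s1: 6=6, s2: 7>0, s3: 6>2).
Nothing dominates R: L at s1 (6>5); C at s2 (7>0).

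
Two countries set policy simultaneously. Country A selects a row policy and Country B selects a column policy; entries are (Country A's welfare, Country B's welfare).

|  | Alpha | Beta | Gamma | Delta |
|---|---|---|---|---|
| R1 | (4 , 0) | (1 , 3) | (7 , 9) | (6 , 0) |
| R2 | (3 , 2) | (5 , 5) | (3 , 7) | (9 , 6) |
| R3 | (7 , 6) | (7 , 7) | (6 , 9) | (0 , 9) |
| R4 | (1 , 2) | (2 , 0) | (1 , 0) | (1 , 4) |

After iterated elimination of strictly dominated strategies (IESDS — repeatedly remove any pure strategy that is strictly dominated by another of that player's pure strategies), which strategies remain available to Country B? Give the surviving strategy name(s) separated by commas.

Gamma

Row R4 is eliminated: R2 beats it against every remaining column (Alpha: 3>1, Beta: 5>2, Gamma: 3>1, Delta: 9>1).
Country B's strategy Alpha is strictly dominated by Beta (R1: 3>0, R2: 5>2, R3: 7>6) and is removed.
Column Beta is eliminated: Gamma beats it against every remaining row (R1: 9>3, R2: 7>5, R3: 9>7).
Country A's strategy R3 is strictly dominated by R1 (Gamma: 7>6, Delta: 6>0) and is removed.
For Country B, Gamma strictly dominates Delta on the remaining rows (R1: 9>0, R2: 7>6); eliminate Delta.
Row R2 is eliminated: R1 beats it against every remaining column (Gamma: 7>3).
Among the remaining strategies, none is strictly dominated by another pure strategy of the same player, so the elimination stops.
Surviving strategies — Country A: {R1}; Country B: {Gamma}.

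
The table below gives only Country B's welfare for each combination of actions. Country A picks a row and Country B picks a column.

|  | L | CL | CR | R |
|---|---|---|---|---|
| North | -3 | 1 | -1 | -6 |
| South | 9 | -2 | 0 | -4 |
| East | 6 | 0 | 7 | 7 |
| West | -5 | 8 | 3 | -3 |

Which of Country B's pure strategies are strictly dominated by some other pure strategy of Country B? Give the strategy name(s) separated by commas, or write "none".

L: no other strategy beats it everywhere (CL at South (9>-2); CR at South (9>0); R at North (-3>-6)).
CL is not dominated — it holds its own against L at North (1>-3); CR at North (1>-1); R at North (1>-6).
CR is not dominated — it holds its own against L at North (-1>-3); CL at South (0>-2); R at North (-1>-6).
R: no other strategy beats it everywhere (L at East (7>6); CL at East (7>0); CR at East (7=7)).

none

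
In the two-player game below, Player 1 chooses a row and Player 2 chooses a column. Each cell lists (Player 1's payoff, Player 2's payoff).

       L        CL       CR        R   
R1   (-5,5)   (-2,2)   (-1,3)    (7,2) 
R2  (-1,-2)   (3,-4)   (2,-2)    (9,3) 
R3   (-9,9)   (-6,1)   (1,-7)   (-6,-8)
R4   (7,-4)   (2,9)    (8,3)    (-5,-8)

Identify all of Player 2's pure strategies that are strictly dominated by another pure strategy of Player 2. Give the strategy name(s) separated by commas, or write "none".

Nothing dominates L: CL at R1 (5>2); CR at R1 (5>3); R at R1 (5>2).
Nothing dominates CL: L at R4 (9>-4); CR at R3 (1>-7); R at R1 (2=2).
CR: no other strategy beats it everywhere (L at R2 (-2=-2); CL at R1 (3>2); R at R1 (3>2)).
R: no other strategy beats it everywhere (L at R2 (3>-2); CL at R1 (2=2); CR at R2 (3>-2)).

none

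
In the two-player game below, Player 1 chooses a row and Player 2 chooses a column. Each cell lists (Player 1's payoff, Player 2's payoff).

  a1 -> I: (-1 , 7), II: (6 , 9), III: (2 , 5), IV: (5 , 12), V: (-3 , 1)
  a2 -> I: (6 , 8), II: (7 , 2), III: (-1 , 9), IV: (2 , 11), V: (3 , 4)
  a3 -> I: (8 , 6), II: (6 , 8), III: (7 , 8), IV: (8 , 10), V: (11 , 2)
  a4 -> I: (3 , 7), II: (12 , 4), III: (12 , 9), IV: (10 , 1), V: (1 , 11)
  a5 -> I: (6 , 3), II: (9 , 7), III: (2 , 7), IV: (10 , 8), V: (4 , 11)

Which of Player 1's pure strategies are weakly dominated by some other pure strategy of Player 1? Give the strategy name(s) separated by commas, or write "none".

a1, a2

a1: dominated, since a3 does at least as well everywhere (I: 8>-1, II: 6=6, III: 7>2, IV: 8>5, V: 11>-3).
a5 weakly dominates a2 — I: 6=6, II: 9>7, III: 2>-1, IV: 10>2, V: 4>3.
a3 is not dominated — it holds its own against a1 at I (8>-1); a2 at I (8>6); a4 at I (8>3); a5 at I (8>6).
a4 is not dominated — it holds its own against a1 at I (3>-1); a2 at II (12>7); a3 at II (12>6); a5 at II (12>9).
Nothing dominates a5: a1 at I (6>-1); a2 at II (9>7); a3 at II (9>6); a4 at I (6>3).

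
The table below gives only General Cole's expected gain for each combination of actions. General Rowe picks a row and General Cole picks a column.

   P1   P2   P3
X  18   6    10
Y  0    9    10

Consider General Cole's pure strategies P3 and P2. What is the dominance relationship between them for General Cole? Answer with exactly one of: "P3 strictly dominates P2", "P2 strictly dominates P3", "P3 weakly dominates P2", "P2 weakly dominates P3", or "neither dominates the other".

P3 strictly dominates P2

Compare P3 to P2 across every action of General Rowe: X: 10>6, Y: 10>9.
P3 gives a strictly higher payoff against every action of General Rowe, so P3 strictly dominates P2.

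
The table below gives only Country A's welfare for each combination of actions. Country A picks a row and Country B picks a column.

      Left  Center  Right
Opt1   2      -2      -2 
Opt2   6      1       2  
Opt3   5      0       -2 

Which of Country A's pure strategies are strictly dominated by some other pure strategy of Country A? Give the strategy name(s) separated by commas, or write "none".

Opt1: dominated, since Opt2 does at least as well everywhere (Left: 6>2, Center: 1>-2, Right: 2>-2).
Nothing dominates Opt2: Opt1 at Left (6>2); Opt3 at Left (6>5).
Opt2 strictly dominates Opt3 — Left: 6>5, Center: 1>0, Right: 2>-2.

Opt1, Opt3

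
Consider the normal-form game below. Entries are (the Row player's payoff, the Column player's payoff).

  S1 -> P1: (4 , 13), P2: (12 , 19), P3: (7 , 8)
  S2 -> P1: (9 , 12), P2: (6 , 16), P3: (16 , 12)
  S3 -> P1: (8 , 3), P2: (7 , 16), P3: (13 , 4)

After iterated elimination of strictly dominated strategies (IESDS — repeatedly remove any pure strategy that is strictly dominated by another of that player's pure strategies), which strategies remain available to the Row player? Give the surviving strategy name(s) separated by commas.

Column P1 is eliminated: P2 beats it against every remaining row (S1: 19>13, S2: 16>12, S3: 16>3).
Column P3 is eliminated: P2 beats it against every remaining row (S1: 19>8, S2: 16>12, S3: 16>4).
The Row player's strategy S2 is strictly dominated by S1 (P2: 12>6) and is removed.
Row S3 is eliminated: S1 beats it against every remaining column (P2: 12>7).
Among the remaining strategies, none is strictly dominated by another pure strategy of the same player, so the elimination stops.
Surviving strategies — the Row player: {S1}; the Column player: {P2}.

S1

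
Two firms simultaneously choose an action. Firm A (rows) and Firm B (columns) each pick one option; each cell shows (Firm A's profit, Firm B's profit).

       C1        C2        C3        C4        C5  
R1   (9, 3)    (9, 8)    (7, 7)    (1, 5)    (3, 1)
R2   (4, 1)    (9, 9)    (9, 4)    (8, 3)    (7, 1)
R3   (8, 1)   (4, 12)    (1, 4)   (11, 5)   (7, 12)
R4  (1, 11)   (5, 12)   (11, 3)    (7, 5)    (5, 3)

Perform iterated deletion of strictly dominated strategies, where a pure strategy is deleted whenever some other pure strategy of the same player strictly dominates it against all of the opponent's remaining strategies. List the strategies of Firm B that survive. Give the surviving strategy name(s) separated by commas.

C2, C5

For Firm B, C2 strictly dominates C1 on the remaining rows (R1: 8>3, R2: 9>1, R3: 12>1, R4: 12>11); eliminate C1.
For Firm B, C2 strictly dominates C3 on the remaining rows (R1: 8>7, R2: 9>4, R3: 12>4, R4: 12>3); eliminate C3.
For Firm A, R2 strictly dominates R4 on the remaining columns (C2: 9>5, C4: 8>7, C5: 7>5); eliminate R4.
Firm B's strategy C4 is strictly dominated by C2 (R1: 8>5, R2: 9>3, R3: 12>5) and is removed.
Among the remaining strategies, none is strictly dominated by another pure strategy of the same player, so the elimination stops.
Surviving strategies — Firm A: {R1, R2, R3}; Firm B: {C2, C5}.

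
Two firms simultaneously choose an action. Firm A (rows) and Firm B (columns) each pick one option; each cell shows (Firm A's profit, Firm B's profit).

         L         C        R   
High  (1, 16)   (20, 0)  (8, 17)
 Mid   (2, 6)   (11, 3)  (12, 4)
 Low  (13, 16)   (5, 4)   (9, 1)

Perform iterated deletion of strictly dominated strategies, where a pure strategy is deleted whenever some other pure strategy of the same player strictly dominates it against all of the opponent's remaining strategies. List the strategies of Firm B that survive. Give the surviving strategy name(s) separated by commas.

Column C is eliminated: L beats it against every remaining row (High: 16>0, Mid: 6>3, Low: 16>4).
Firm A's strategy High is strictly dominated by Mid (L: 2>1, R: 12>8) and is removed.
Firm B's strategy R is strictly dominated by L (Mid: 6>4, Low: 16>1) and is removed.
For Firm A, Low strictly dominates Mid on the remaining columns (L: 13>2); eliminate Mid.
Among the remaining strategies, none is strictly dominated by another pure strategy of the same player, so the elimination stops.
Surviving strategies — Firm A: {Low}; Firm B: {L}.

L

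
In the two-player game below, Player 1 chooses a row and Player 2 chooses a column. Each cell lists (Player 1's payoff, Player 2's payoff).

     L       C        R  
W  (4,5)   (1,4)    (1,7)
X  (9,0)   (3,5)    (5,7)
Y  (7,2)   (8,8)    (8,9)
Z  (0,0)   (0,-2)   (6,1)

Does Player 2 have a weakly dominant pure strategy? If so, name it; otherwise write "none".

R

R vs L: W: 7>5, X: 7>0, Y: 9>2, Z: 1>0.
R vs C: W: 7>4, X: 7>5, Y: 9>8, Z: 1>-2.
R is at least as good as every other strategy against every opponent action, so it is weakly dominant.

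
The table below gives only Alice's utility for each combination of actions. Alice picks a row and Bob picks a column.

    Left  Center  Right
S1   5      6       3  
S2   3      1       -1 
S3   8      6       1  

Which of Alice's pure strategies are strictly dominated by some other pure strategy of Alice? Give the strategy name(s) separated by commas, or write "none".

S2

S1 is not dominated — it holds its own against S2 at Left (5>3); S3 at Center (6=6).
S1 strictly dominates S2 — Left: 5>3, Center: 6>1, Right: 3>-1.
S3 is not dominated — it holds its own against S1 at Left (8>5); S2 at Left (8>3).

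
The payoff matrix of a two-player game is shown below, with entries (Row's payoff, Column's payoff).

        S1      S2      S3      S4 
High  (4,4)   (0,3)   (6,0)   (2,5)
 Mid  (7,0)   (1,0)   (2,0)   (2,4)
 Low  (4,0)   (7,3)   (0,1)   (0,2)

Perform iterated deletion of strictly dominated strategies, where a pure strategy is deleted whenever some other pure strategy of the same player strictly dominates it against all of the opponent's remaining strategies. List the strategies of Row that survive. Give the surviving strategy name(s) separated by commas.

High, Mid, Low

Column's strategy S1 is strictly dominated by S4 (High: 5>4, Mid: 4>0, Low: 2>0) and is removed.
For Column, S4 strictly dominates S3 on the remaining rows (High: 5>0, Mid: 4>0, Low: 2>1); eliminate S3.
Among the remaining strategies, none is strictly dominated by another pure strategy of the same player, so the elimination stops.
Surviving strategies — Row: {High, Mid, Low}; Column: {S2, S4}.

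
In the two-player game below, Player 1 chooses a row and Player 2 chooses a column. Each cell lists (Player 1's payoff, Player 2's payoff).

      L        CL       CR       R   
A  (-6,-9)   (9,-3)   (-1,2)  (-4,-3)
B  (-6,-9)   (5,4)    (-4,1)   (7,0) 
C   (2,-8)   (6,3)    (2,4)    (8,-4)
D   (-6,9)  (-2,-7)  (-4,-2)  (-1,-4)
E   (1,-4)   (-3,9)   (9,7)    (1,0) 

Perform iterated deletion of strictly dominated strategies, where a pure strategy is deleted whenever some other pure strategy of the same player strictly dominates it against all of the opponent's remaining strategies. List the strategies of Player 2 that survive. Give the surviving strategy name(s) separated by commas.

CL, CR

Player 1's strategy B is strictly dominated by C (L: 2>-6, CL: 6>5, CR: 2>-4, R: 8>7) and is removed.
For Player 1, C strictly dominates D on the remaining columns (L: 2>-6, CL: 6>-2, CR: 2>-4, R: 8>-1); eliminate D.
Player 2's strategy L is strictly dominated by CL (A: -3>-9, C: 3>-8, E: 9>-4) and is removed.
Column R is eliminated: CR beats it against every remaining row (A: 2>-3, C: 4>-4, E: 7>0).
Among the remaining strategies, none is strictly dominated by another pure strategy of the same player, so the elimination stops.
Surviving strategies — Player 1: {A, C, E}; Player 2: {CL, CR}.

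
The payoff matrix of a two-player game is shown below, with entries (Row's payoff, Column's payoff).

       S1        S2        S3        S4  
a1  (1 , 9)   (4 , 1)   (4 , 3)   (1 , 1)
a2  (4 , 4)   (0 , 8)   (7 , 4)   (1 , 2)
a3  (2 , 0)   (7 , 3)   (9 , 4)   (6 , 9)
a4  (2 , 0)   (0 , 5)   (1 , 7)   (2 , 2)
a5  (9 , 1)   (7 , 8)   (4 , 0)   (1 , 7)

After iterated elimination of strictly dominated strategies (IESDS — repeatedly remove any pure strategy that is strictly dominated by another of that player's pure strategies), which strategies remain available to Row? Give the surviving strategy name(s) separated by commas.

a3, a5

Row's strategy a1 is strictly dominated by a3 (S1: 2>1, S2: 7>4, S3: 9>4, S4: 6>1) and is removed.
Column's strategy S1 is strictly dominated by S2 (a2: 8>4, a3: 3>0, a4: 5>0, a5: 8>1) and is removed.
For Row, a3 strictly dominates a2 on the remaining columns (S2: 7>0, S3: 9>7, S4: 6>1); eliminate a2.
Row's strategy a4 is strictly dominated by a3 (S2: 7>0, S3: 9>1, S4: 6>2) and is removed.
For Column, S4 strictly dominates S3 on the remaining rows (a3: 9>4, a5: 7>0); eliminate S3.
Among the remaining strategies, none is strictly dominated by another pure strategy of the same player, so the elimination stops.
Surviving strategies — Row: {a3, a5}; Column: {S2, S4}.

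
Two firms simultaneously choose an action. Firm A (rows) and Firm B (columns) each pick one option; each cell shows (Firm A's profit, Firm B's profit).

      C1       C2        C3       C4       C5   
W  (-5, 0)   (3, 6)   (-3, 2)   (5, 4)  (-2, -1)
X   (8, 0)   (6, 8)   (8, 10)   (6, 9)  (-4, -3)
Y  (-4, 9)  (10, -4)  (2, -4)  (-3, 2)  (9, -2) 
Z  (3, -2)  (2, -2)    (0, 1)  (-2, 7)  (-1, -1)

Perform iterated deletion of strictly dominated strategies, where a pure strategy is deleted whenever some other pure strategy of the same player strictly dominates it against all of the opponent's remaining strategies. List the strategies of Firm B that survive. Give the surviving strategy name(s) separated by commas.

For Firm B, C4 strictly dominates C5 on the remaining rows (W: 4>-1, X: 9>-3, Y: 2>-2, Z: 7>-1); eliminate C5.
For Firm A, X strictly dominates W on the remaining columns (C1: 8>-5, C2: 6>3, C3: 8>-3, C4: 6>5); eliminate W.
For Firm A, X strictly dominates Z on the remaining columns (C1: 8>3, C2: 6>2, C3: 8>0, C4: 6>-2); eliminate Z.
Firm B's strategy C2 is strictly dominated by C4 (X: 9>8, Y: 2>-4) and is removed.
Row Y is eliminated: X beats it against every remaining column (C1: 8>-4, C3: 8>2, C4: 6>-3).
Column C1 is eliminated: C3 beats it against every remaining row (X: 10>0).
Firm B's strategy C4 is strictly dominated by C3 (X: 10>9) and is removed.
Among the remaining strategies, none is strictly dominated by another pure strategy of the same player, so the elimination stops.
Surviving strategies — Firm A: {X}; Firm B: {C3}.

C3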